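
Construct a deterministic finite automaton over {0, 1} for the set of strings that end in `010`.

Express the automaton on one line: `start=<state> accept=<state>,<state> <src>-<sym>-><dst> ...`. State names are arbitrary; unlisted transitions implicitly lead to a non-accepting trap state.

start=A accept=D A-0->B A-1->A B-0->B B-1->C C-0->D C-1->A D-0->B D-1->C

Remember how much of `010` the current input suffix matches. State A means no match yet; B means the last symbol is `0`; C means the last 2 symbols are `01`; D means the last 3 symbols are `010`. Only D accepts. On a mismatch, fall back to the longest proper suffix that is still a prefix of `010`.
With 4 states:
       0  1 
>  A   B  A 
   B   B  C 
   C   D  A 
 * D   B  C 
(> = start, * = accepting)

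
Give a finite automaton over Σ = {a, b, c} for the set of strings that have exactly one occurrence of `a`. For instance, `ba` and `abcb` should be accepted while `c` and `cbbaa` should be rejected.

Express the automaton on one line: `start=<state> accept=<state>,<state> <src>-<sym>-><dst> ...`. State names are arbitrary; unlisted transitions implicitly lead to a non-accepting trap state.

start=S0 accept=S1 S0-a->S1 S0-b->S0 S0-c->S0 S1-a->S2 S1-b->S1 S1-c->S1 S2-a->S2 S2-b->S2 S2-c->S2

Only the number of `a`s matters, and only up to 2. Make a chain S0 → S1 → S2 advanced by each `a` (with S2 absorbing); every other symbol self-loops. The accepting set is {S1}.
3 states suffice.
        a   b   c  
>  S0   S1  S0  S0 
 * S1   S2  S1  S1 
   S2   S2  S2  S2 
(> = start, * = accepting)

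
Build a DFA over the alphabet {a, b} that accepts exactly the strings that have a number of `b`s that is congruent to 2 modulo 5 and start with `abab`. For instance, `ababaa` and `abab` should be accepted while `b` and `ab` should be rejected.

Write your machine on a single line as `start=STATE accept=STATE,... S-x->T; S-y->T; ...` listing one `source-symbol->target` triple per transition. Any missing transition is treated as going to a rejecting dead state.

Run two small machines in parallel and take their product. The first has 5 states tracking the count of `b`s modulo 5; the second has 6 states tracking whether the input so far still matches the prefix `abab`. A product state is a pair (one from each), accepting exactly when both do. Minimizing collapses redundant product states.
10 states suffice.
        a   b  
>  S0   S1  S2 
   S1   S2  S3 
   S2   S2  S2 
   S3   S4  S2 
   S4   S2  S5 
 * S5   S5  S6 
   S6   S6  S7 
   S7   S7  S8 
   S8   S8  S9 
   S9   S9  S5 
(> = start, * = accepting)

start=S0; accept=S5; S0-a->S1; S0-b->S2; S1-a->S2; S1-b->S3; S2-a->S2; S2-b->S2; S3-a->S4; S3-b->S2; S4-a->S2; S4-b->S5; S5-a->S5; S5-b->S6; S6-a->S6; S6-b->S7; S7-a->S7; S7-b->S8; S8-a->S8; S8-b->S9; S9-a->S9; S9-b->S5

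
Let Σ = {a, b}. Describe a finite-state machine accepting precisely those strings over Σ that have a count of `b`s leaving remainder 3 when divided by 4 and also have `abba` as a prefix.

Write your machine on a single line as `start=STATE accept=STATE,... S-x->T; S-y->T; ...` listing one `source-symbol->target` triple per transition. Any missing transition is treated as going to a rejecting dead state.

Handle the two conditions separately and then intersect. The first has 4 states tracking the count of `b`s modulo 4; the second has 6 states tracking whether the input so far still matches the prefix `abba`. A product state is a pair (one from each), accepting exactly when both do. Equivalent product states are then merged.
A 9-state machine:
        a   b  
>  s0   s1  s2 
   s1   s2  s3 
   s2   s2  s2 
   s3   s2  s4 
   s4   s5  s2 
   s5   s5  s6 
 * s6   s6  s7 
   s7   s7  s8 
   s8   s8  s5 
(> = start, * = accepting)

start=s0; accept=s6; s0-a->s1; s0-b->s2; s1-a->s2; s1-b->s3; s2-a->s2; s2-b->s2; s3-a->s2; s3-b->s4; s4-a->s5; s4-b->s2; s5-a->s5; s5-b->s6; s6-a->s6; s6-b->s7; s7-a->s7; s7-b->s8; s8-a->s8; s8-b->s5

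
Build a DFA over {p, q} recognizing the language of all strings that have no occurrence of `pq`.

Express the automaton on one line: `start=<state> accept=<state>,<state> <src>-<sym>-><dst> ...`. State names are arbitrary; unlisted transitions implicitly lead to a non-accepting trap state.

This is the complement of 'contains `pq`'. Use the same substring-matching states — A through C holding how much of `pq` has just been matched — but flip the accepting set: everything except the trap C accepts.
3 states suffice.
       p  q 
>* A   B  A 
 * B   B  C 
   C   C  C 
(> = start, * = accepting)

start=A accept=A,B A-p->B A-q->A B-p->B B-q->C C-p->C C-q->C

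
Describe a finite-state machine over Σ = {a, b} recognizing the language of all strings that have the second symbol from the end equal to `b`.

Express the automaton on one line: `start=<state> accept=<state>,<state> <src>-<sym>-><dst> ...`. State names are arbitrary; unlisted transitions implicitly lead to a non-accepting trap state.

start=S0 accept=S5,S6 S0-a->S1 S0-b->S2 S1-a->S3 S1-b->S4 S2-a->S5 S2-b->S6 S3-a->S3 S3-b->S4 S4-a->S5 S4-b->S6 S5-a->S3 S5-b->S4 S6-a->S5 S6-b->S6

Because acceptance depends on a position counted from the end, the machine has to buffer the most recent 2 symbols. Make each state the string of the last up-to-2 symbols read; on input `x` shift the window left and append `x`. Accept when the buffered window has length 2 and begins with `b`.
        a   b  
>  S0   S1  S2 
   S1   S3  S4 
   S2   S5  S6 
   S3   S3  S4 
   S4   S5  S6 
 * S5   S3  S4 
 * S6   S5  S6 
(> = start, * = accepting)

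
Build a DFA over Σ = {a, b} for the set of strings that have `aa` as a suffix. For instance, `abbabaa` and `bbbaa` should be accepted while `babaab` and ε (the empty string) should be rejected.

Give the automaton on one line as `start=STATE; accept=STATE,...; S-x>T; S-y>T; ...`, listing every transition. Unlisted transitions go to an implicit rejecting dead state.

Let each state record the length of the longest suffix of the input read so far that is also a prefix of `aa`. q1 means the last symbol is `a`; q2 means the last 2 symbols are `aa`. Accept only at q2, where the string currently ends in `aa`.
3 states suffice.
        a   b  
>  q0   q1  q0 
   q1   q2  q0 
 * q2   q2  q0 
(> = start, * = accepting)

start=q0; accept=q2; q0-a>q1; q0-b>q0; q1-a>q2; q1-b>q0; q2-a>q2; q2-b>q0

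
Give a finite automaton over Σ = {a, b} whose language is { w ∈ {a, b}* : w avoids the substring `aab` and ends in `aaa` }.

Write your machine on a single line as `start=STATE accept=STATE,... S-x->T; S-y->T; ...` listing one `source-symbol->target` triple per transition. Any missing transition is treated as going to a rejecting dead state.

Build one automaton per condition and run them in lockstep. The first has 4 states tracking partial matches of the forbidden pattern `aab`; the second has 4 states tracking how much of the suffix `aaa` has currently been matched. A product state is a pair (one from each), accepting exactly when both do.
8 states suffice.
        a   b  
>  q0   q1  q0 
   q1   q2  q0 
   q2   q3  q4 
 * q3   q3  q4 
   q4   q5  q4 
   q5   q6  q4 
   q6   q7  q4 
   q7   q7  q4 
(> = start, * = accepting)

start=q0; accept=q3; q0-a->q1; q0-b->q0; q1-a->q2; q1-b->q0; q2-a->q3; q2-b->q4; q3-a->q3; q3-b->q4; q4-a->q5; q4-b->q4; q5-a->q6; q5-b->q4; q6-a->q7; q6-b->q4; q7-a->q7; q7-b->q4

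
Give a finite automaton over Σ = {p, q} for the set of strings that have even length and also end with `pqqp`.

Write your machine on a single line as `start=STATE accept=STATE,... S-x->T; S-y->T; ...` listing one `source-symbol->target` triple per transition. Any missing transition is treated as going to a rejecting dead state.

start=s0; accept=s5; s0-p->s1; s0-q->s2; s1-p->s0; s1-q->s3; s2-p->s0; s2-q->s0; s3-p->s1; s3-q->s4; s4-p->s5; s4-q->s0; s5-p->s1; s5-q->s2

Handle the two conditions separately and then intersect. One (2 states) tracks the input length modulo 2; the other (5 states) tracks how much of the suffix `pqqp` has currently been matched. Each combined state is a pair, one component from each; accept when both components accept. Equivalent product states are then merged.
6 states suffice.
        p   q  
>  s0   s1  s2 
   s1   s0  s3 
   s2   s0  s0 
   s3   s1  s4 
   s4   s5  s0 
 * s5   s1  s2 
(> = start, * = accepting)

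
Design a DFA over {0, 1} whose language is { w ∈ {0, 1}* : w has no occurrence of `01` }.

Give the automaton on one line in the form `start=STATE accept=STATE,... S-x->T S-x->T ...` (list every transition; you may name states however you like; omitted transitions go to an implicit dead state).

start=S0 accept=S0,S1 S0-0->S1 S0-1->S0 S1-0->S1 S1-1->S2 S2-0->S2 S2-1->S2

Track partial matches of the forbidden pattern `01`. State S2 is a dead state reached once `01` has occurred; every other state accepts. S0 means no part of `01` is currently matched.
        0   1  
>* S0   S1  S0 
 * S1   S1  S2 
   S2   S2  S2 
(> = start, * = accepting)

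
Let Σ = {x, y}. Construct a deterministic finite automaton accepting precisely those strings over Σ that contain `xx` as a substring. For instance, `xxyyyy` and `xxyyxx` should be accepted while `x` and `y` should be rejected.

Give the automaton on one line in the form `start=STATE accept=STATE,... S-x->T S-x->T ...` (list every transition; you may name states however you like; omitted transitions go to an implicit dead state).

Track how much of `xx` has been matched so far: state s0 is no progress, s2 is the absorbing accept state reached once `xx` has occurred. Intermediate states record partial matches; on a mismatch, fall back to the longest reusable overlap.
        x   y  
>  s0   s1  s0 
   s1   s2  s0 
 * s2   s2  s2 
(> = start, * = accepting)

start=s0 accept=s2 s0-x->s1 s0-y->s0 s1-x->s2 s1-y->s0 s2-x->s2 s2-y->s2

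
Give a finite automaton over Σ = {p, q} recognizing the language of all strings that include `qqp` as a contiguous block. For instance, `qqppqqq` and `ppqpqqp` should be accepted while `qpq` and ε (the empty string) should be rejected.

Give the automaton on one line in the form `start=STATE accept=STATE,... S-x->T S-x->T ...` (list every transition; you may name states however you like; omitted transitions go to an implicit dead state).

States s0..s2 record the length of the longest prefix of `qqp` that matches the current input suffix. Reaching s3 means `qqp` has been seen, and we stay there forever. Accept from s3.
With 4 states:
        p   q  
>  s0   s0  s1 
   s1   s0  s2 
   s2   s3  s2 
 * s3   s3  s3 
(> = start, * = accepting)

start=s0 accept=s3 s0-p->s0 s0-q->s1 s1-p->s0 s1-q->s2 s2-p->s3 s2-q->s2 s3-p->s3 s3-q->s3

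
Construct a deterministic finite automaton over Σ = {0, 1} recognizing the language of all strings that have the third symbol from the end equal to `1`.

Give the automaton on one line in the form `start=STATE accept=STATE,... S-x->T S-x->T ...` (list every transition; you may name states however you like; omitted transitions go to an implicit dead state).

start=q0 accept=q11,q12,q13,q14 q0-0->q1 q0-1->q2 q1-0->q3 q1-1->q4 q2-0->q5 q2-1->q6 q3-0->q7 q3-1->q8 q4-0->q9 q4-1->q10 q5-0->q11 q5-1->q12 q6-0->q13 q6-1->q14 q7-0->q7 q7-1->q8 q8-0->q9 q8-1->q10 q9-0->q11 q9-1->q12 q10-0->q13 q10-1->q14 q11-0->q7 q11-1->q8 q12-0->q9 q12-1->q10 q13-0->q11 q13-1->q12 q14-0->q13 q14-1->q14

Because acceptance depends on a position counted from the end, the machine has to buffer the most recent 3 symbols. Make each state the string of the last up-to-3 symbols read; on input `x` shift the window left and append `x`. Accept when the buffered window has length 3 and begins with `1`.
          0    1  
>  q0     q1   q2 
   q1     q3   q4 
   q2     q5   q6 
   q3     q7   q8 
   q4     q9  q10 
   q5    q11  q12 
   q6    q13  q14 
   q7     q7   q8 
   q8     q9  q10 
   q9    q11  q12 
   q10   q13  q14 
 * q11    q7   q8 
 * q12    q9  q10 
 * q13   q11  q12 
 * q14   q13  q14 
(> = start, * = accepting)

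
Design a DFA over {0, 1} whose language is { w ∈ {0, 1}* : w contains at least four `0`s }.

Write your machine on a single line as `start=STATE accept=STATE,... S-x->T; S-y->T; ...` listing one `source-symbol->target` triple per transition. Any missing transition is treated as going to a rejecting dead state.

start=S0; accept=S4,S5; S0-0->S1; S0-1->S0; S1-0->S2; S1-1->S1; S2-0->S3; S2-1->S2; S3-0->S4; S3-1->S3; S4-0->S5; S4-1->S4; S5-0->S5; S5-1->S5

Count `0`s, saturating at 5: states S0 through S4 mean 0 through 4 `0`s seen; S5 means more than 4. Each `0` increments (capped at S5); other symbols loop. Accept from {S4, S5}.
A 6-state machine:
        0   1  
>  S0   S1  S0 
   S1   S2  S1 
   S2   S3  S2 
   S3   S4  S3 
 * S4   S5  S4 
 * S5   S5  S5 
(> = start, * = accepting)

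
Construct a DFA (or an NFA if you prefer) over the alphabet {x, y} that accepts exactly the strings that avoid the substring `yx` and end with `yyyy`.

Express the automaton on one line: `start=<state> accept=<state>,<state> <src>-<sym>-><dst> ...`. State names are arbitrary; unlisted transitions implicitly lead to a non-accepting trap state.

Run two small machines in parallel and take their product. One (3 states) tracks partial matches of the forbidden pattern `yx`; the other (5 states) tracks how much of the suffix `yyyy` has currently been matched. Each combined state is a pair, one component from each; accept when both components accept.
       x  y 
>  A   A  B 
   B   C  D 
   C   C  E 
   D   C  F 
   E   C  G 
   F   C  H 
   G   C  I 
 * H   C  H 
   I   C  J 
   J   C  J 
(> = start, * = accepting)

start=A accept=H A-x->A A-y->B B-x->C B-y->D C-x->C C-y->E D-x->C D-y->F E-x->C E-y->G F-x->C F-y->H G-x->C G-y->I H-x->C H-y->H I-x->C I-y->J J-x->C J-y->J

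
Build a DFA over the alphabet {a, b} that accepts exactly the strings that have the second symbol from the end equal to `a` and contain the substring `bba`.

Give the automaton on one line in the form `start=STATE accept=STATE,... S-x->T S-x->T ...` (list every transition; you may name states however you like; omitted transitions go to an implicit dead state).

start=s0 accept=s8,s9 s0-a->s1 s0-b->s2 s1-a->s3 s1-b->s4 s2-a->s5 s2-b->s6 s3-a->s3 s3-b->s4 s4-a->s5 s4-b->s6 s5-a->s3 s5-b->s4 s6-a->s7 s6-b->s6 s7-a->s8 s7-b->s9 s8-a->s8 s8-b->s9 s9-a->s7 s9-b->s10 s10-a->s7 s10-b->s10

Handle the two conditions separately and then intersect. One (7 states) tracks the last 2 symbols read; the other (4 states) tracks whether and how much of `bba` has been seen. Each combined state is a pair, one component from each; accept when both components accept.
An 11-state machine:
          a    b  
>  s0     s1   s2 
   s1     s3   s4 
   s2     s5   s6 
   s3     s3   s4 
   s4     s5   s6 
   s5     s3   s4 
   s6     s7   s6 
   s7     s8   s9 
 * s8     s8   s9 
 * s9     s7  s10 
   s10    s7  s10 
(> = start, * = accepting)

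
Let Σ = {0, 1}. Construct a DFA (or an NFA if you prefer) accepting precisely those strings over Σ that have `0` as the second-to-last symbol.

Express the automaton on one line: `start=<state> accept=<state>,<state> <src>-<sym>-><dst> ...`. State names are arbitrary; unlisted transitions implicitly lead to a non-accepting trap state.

start=A accept=D,E A-0->B A-1->C B-0->D B-1->E C-0->F C-1->G D-0->D D-1->E E-0->F E-1->G F-0->D F-1->E G-0->F G-1->G

Because acceptance depends on a position counted from the end, the machine has to buffer the most recent 2 symbols. Make each state the string of the last up-to-2 symbols read; on input `x` shift the window left and append `x`. Accept when the buffered window has length 2 and begins with `0`.
With 7 states:
       0  1 
>  A   B  C 
   B   D  E 
   C   F  G 
 * D   D  E 
 * E   F  G 
   F   D  E 
   G   F  G 
(> = start, * = accepting)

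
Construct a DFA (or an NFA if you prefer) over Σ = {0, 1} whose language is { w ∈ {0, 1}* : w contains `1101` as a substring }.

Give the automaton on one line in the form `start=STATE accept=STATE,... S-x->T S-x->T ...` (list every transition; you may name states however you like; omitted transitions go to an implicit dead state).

start=s0 accept=s4 s0-0->s0 s0-1->s1 s1-0->s0 s1-1->s2 s2-0->s3 s2-1->s2 s3-0->s0 s3-1->s4 s4-0->s4 s4-1->s4

Track how much of `1101` has been matched so far: state s0 is no progress, s4 is the absorbing accept state reached once `1101` has occurred. Intermediate states record partial matches; on a mismatch, fall back to the longest reusable overlap.
5 states suffice.
        0   1  
>  s0   s0  s1 
   s1   s0  s2 
   s2   s3  s2 
   s3   s0  s4 
 * s4   s4  s4 
(> = start, * = accepting)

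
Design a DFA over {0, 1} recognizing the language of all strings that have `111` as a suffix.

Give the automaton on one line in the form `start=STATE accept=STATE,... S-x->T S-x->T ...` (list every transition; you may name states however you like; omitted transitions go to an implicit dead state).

start=S0 accept=S3 S0-0->S0 S0-1->S1 S1-0->S0 S1-1->S2 S2-0->S0 S2-1->S3 S3-0->S0 S3-1->S3

Let each state record the length of the longest suffix of the input read so far that is also a prefix of `111`. S1 means the last symbol is `1`; S2 means the last 2 symbols are `11`; S3 means the last 3 symbols are `111`. Accept only at S3, where the string currently ends in `111`.
A 4-state machine:
        0   1  
>  S0   S0  S1 
   S1   S0  S2 
   S2   S0  S3 
 * S3   S0  S3 
(> = start, * = accepting)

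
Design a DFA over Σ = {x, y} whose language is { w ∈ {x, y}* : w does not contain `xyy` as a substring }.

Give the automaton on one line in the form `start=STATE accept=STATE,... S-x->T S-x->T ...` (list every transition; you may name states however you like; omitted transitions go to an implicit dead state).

start=q0 accept=q0,q1,q2 q0-x->q1 q0-y->q0 q1-x->q1 q1-y->q2 q2-x->q1 q2-y->q3 q3-x->q3 q3-y->q3

This is the complement of 'contains `xyy`'. Use the same substring-matching states — q0 through q3 holding how much of `xyy` has just been matched — but flip the accepting set: everything except the trap q3 accepts.
A 4-state machine:
        x   y  
>* q0   q1  q0 
 * q1   q1  q2 
 * q2   q1  q3 
   q3   q3  q3 
(> = start, * = accepting)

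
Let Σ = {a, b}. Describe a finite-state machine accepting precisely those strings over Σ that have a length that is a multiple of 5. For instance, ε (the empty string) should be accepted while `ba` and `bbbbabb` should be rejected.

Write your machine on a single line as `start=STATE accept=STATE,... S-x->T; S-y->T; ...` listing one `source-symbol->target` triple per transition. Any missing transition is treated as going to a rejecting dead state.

start=q0; accept=q0; q0-a->q1; q0-b->q1; q1-a->q2; q1-b->q2; q2-a->q3; q2-b->q3; q3-a->q4; q3-b->q4; q4-a->q0; q4-b->q0

Count input length modulo 5: every symbol advances one step around the cycle q0 → q1 → q2 → q3 → q4 → q0. Accept at q0.
A 5-state machine:
        a   b  
>* q0   q1  q1 
   q1   q2  q2 
   q2   q3  q3 
   q3   q4  q4 
   q4   q0  q0 
(> = start, * = accepting)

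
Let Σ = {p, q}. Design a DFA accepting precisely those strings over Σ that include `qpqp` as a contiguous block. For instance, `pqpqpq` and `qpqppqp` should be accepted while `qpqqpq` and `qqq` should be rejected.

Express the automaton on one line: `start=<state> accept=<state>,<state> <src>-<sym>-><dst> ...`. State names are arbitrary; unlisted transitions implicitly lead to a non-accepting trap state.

start=A accept=E A-p->A A-q->B B-p->C B-q->B C-p->A C-q->D D-p->E D-q->B E-p->E E-q->E

States A..D record the length of the longest prefix of `qpqp` that matches the current input suffix. Reaching E means `qpqp` has been seen, and we stay there forever. Accept from E.
A 5-state machine:
       p  q 
>  A   A  B 
   B   C  B 
   C   A  D 
   D   E  B 
 * E   E  E 
(> = start, * = accepting)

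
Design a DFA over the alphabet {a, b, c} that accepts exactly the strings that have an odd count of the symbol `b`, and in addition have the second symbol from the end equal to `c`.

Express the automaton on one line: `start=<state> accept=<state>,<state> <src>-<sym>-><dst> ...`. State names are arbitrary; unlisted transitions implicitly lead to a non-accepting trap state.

start=S0 accept=S4,S5 S0-a->S0 S0-b->S1 S0-c->S2 S1-a->S1 S1-b->S0 S1-c->S3 S2-a->S0 S2-b->S4 S2-c->S2 S3-a->S4 S3-b->S0 S3-c->S5 S4-a->S1 S4-b->S0 S4-c->S3 S5-a->S4 S5-b->S0 S5-c->S5

Run two small machines in parallel and take their product. The first has 2 states tracking the count of `b`s modulo 2; the second has 13 states tracking the last 2 symbols read. A product state is a pair (one from each), accepting exactly when both do. Minimizing collapses redundant product states.
A 6-state machine:
        a   b   c  
>  S0   S0  S1  S2 
   S1   S1  S0  S3 
   S2   S0  S4  S2 
   S3   S4  S0  S5 
 * S4   S1  S0  S3 
 * S5   S4  S0  S5 
(> = start, * = accepting)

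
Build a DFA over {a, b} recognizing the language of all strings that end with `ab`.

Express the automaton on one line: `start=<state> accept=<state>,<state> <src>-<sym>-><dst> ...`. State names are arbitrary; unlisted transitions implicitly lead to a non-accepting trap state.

Remember how much of `ab` the current input suffix matches. State s0 means no match yet; s1 means the last symbol is `a`; s2 means the last 2 symbols are `ab`. Only s2 accepts. On a mismatch, fall back to the longest proper suffix that is still a prefix of `ab`.
A 3-state machine:
        a   b  
>  s0   s1  s0 
   s1   s1  s2 
 * s2   s1  s0 
(> = start, * = accepting)

start=s0 accept=s2 s0-a->s1 s0-b->s0 s1-a->s1 s1-b->s2 s2-a->s1 s2-b->s0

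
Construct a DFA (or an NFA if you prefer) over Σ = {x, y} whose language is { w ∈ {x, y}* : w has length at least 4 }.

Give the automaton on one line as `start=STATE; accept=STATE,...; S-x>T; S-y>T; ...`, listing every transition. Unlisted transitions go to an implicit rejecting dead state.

Count input length up to 5: every symbol moves from A toward F, which means 'more than 4' and absorbs. Accept from {E, F}.
A 6-state machine:
       x  y 
>  A   B  B 
   B   C  C 
   C   D  D 
   D   E  E 
 * E   F  F 
 * F   F  F 
(> = start, * = accepting)

start=A; accept=E,F; A-x>B; A-y>B; B-x>C; B-y>C; C-x>D; C-y>D; D-x>E; D-y>E; E-x>F; E-y>F; F-x>F; F-y>F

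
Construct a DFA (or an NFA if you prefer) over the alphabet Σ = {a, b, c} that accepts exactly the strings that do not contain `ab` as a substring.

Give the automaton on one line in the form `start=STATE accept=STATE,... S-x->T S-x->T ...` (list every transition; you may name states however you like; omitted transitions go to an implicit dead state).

This is the complement of 'contains `ab`'. Use the same substring-matching states — s0 through s2 holding how much of `ab` has just been matched — but flip the accepting set: everything except the trap s2 accepts.
With 3 states:
        a   b   c  
>* s0   s1  s0  s0 
 * s1   s1  s2  s0 
   s2   s2  s2  s2 
(> = start, * = accepting)

start=s0 accept=s0,s1 s0-a->s1 s0-b->s0 s0-c->s0 s1-a->s1 s1-b->s2 s1-c->s0 s2-a->s2 s2-b->s2 s2-c->s2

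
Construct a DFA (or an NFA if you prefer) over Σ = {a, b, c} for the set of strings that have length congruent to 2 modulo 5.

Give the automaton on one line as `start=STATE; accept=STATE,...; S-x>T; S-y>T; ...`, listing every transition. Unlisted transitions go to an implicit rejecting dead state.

Only the length mod 5 matters, so use a 5-cycle: from any state, every input symbol moves to the next state, wrapping q4 back to q0. Mark q2 accepting.
5 states suffice.
        a   b   c  
>  q0   q1  q1  q1 
   q1   q2  q2  q2 
 * q2   q3  q3  q3 
   q3   q4  q4  q4 
   q4   q0  q0  q0 
(> = start, * = accepting)

start=q0; accept=q2; q0-a>q1; q0-b>q1; q0-c>q1; q1-a>q2; q1-b>q2; q1-c>q2; q2-a>q3; q2-b>q3; q2-c>q3; q3-a>q4; q3-b>q4; q3-c>q4; q4-a>q0; q4-b>q0; q4-c>q0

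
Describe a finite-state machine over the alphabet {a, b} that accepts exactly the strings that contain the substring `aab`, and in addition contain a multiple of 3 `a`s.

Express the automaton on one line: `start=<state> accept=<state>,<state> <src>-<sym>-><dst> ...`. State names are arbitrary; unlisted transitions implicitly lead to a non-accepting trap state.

start=q0 accept=q8 q0-a->q1 q0-b->q0 q1-a->q2 q1-b->q3 q2-a->q4 q2-b->q5 q3-a->q6 q3-b->q3 q4-a->q7 q4-b->q8 q5-a->q8 q5-b->q5 q6-a->q4 q6-b->q9 q7-a->q2 q7-b->q10 q8-a->q10 q8-b->q8 q9-a->q11 q9-b->q9 q10-a->q5 q10-b->q10 q11-a->q7 q11-b->q0

Handle the two conditions separately and then intersect. The first has 4 states tracking whether and how much of `aab` has been seen; the second has 3 states tracking the count of `a`s modulo 3. A product state is a pair (one from each), accepting exactly when both do.
A 12-state machine:
          a    b  
>  q0     q1   q0 
   q1     q2   q3 
   q2     q4   q5 
   q3     q6   q3 
   q4     q7   q8 
   q5     q8   q5 
   q6     q4   q9 
   q7     q2  q10 
 * q8    q10   q8 
   q9    q11   q9 
   q10    q5  q10 
   q11    q7   q0 
(> = start, * = accepting)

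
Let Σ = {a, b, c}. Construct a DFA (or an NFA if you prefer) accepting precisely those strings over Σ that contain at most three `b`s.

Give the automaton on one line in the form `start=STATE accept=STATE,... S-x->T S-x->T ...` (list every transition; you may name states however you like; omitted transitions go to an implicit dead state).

start=q0 accept=q0,q1,q2,q3 q0-a->q0 q0-b->q1 q0-c->q0 q1-a->q1 q1-b->q2 q1-c->q1 q2-a->q2 q2-b->q3 q2-c->q2 q3-a->q3 q3-b->q4 q3-c->q3 q4-a->q4 q4-b->q4 q4-c->q4

Count `b`s, saturating at 4: states q0 through q3 mean 0 through 3 `b`s seen; q4 means more than 3. Each `b` increments (capped at q4); other symbols loop. Accept from {q0, q1, q2, q3}.
5 states suffice.
        a   b   c  
>* q0   q0  q1  q0 
 * q1   q1  q2  q1 
 * q2   q2  q3  q2 
 * q3   q3  q4  q3 
   q4   q4  q4  q4 
(> = start, * = accepting)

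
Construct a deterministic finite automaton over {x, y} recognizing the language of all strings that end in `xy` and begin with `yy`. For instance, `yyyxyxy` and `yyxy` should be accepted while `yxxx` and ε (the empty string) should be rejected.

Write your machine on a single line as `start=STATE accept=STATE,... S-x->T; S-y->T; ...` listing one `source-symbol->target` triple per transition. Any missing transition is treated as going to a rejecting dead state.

start=q0; accept=q7; q0-x->q1; q0-y->q2; q1-x->q1; q1-y->q3; q2-x->q1; q2-y->q4; q3-x->q1; q3-y->q5; q4-x->q6; q4-y->q4; q5-x->q1; q5-y->q5; q6-x->q6; q6-y->q7; q7-x->q6; q7-y->q4

Handle the two conditions separately and then intersect. The first has 3 states tracking how much of the suffix `xy` has currently been matched; the second has 4 states tracking whether the input so far still matches the prefix `yy`. A product state is a pair (one from each), accepting exactly when both do.
        x   y  
>  q0   q1  q2 
   q1   q1  q3 
   q2   q1  q4 
   q3   q1  q5 
   q4   q6  q4 
   q5   q1  q5 
   q6   q6  q7 
 * q7   q6  q4 
(> = start, * = accepting)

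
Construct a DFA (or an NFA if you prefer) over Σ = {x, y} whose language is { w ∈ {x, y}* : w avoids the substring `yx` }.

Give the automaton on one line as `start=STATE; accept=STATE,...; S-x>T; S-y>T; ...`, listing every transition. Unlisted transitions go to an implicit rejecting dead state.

Track partial matches of the forbidden pattern `yx`. State q2 is a dead state reached once `yx` has occurred; every other state accepts. q0 means no part of `yx` is currently matched.
        x   y  
>* q0   q0  q1 
 * q1   q2  q1 
   q2   q2  q2 
(> = start, * = accepting)

start=q0; accept=q0,q1; q0-x>q0; q0-y>q1; q1-x>q2; q1-y>q1; q2-x>q2; q2-y>q2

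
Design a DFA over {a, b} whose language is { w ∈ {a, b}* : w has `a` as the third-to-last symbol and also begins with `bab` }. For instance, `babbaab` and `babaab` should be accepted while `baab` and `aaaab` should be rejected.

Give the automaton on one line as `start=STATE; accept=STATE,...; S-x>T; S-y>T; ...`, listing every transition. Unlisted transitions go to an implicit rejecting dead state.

start=q0; accept=q16,q17,q21,q22; q0-a>q1; q0-b>q2; q1-a>q3; q1-b>q4; q2-a>q5; q2-b>q6; q3-a>q7; q3-b>q8; q4-a>q9; q4-b>q10; q5-a>q11; q5-b>q12; q6-a>q13; q6-b>q14; q7-a>q7; q7-b>q8; q8-a>q9; q8-b>q10; q9-a>q11; q9-b>q15; q10-a>q13; q10-b>q14; q11-a>q7; q11-b>q8; q12-a>q16; q12-b>q17; q13-a>q11; q13-b>q15; q14-a>q13; q14-b>q14; q15-a>q9; q15-b>q10; q16-a>q18; q16-b>q12; q17-a>q19; q17-b>q20; q18-a>q21; q18-b>q22; q19-a>q18; q19-b>q12; q20-a>q19; q20-b>q20; q21-a>q21; q21-b>q22; q22-a>q16; q22-b>q17

Run two small machines in parallel and take their product. One (15 states) tracks the last 3 symbols read; the other (5 states) tracks whether the input so far still matches the prefix `bab`. Each combined state is a pair, one component from each; accept when both components accept.
With 23 states:
          a    b  
>  q0     q1   q2 
   q1     q3   q4 
   q2     q5   q6 
   q3     q7   q8 
   q4     q9  q10 
   q5    q11  q12 
   q6    q13  q14 
   q7     q7   q8 
   q8     q9  q10 
   q9    q11  q15 
   q10   q13  q14 
   q11    q7   q8 
   q12   q16  q17 
   q13   q11  q15 
   q14   q13  q14 
   q15    q9  q10 
 * q16   q18  q12 
 * q17   q19  q20 
   q18   q21  q22 
   q19   q18  q12 
   q20   q19  q20 
 * q21   q21  q22 
 * q22   q16  q17 
(> = start, * = accepting)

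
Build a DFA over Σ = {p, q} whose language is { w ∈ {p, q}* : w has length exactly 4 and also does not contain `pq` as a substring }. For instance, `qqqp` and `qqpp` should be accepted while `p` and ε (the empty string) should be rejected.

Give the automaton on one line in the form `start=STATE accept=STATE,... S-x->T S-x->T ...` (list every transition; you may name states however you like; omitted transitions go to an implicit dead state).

Run two small machines in parallel and take their product. The first has 6 states tracking the input length, saturating at 5; the second has 3 states tracking partial matches of the forbidden pattern `pq`. A product state is a pair (one from each), accepting exactly when both do.
15 states suffice.
       p  q 
>  A   B  C 
   B   D  E 
   C   D  F 
   D   G  H 
   E   H  H 
   F   G  I 
   G   J  K 
   H   K  K 
   I   J  L 
 * J   M  N 
   K   N  N 
 * L   M  O 
   M   M  N 
   N   N  N 
   O   M  O 
(> = start, * = accepting)

start=A accept=J,L A-p->B A-q->C B-p->D B-q->E C-p->D C-q->F D-p->G D-q->H E-p->H E-q->H F-p->G F-q->I G-p->J G-q->K H-p->K H-q->K I-p->J I-q->L J-p->M J-q->N K-p->N K-q->N L-p->M L-q->O M-p->M M-q->N N-p->N N-q->N O-p->M O-q->O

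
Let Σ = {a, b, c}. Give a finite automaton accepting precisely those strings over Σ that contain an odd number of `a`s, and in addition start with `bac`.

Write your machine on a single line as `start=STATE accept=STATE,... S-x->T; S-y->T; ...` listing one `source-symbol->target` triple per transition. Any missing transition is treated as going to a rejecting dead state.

Handle the two conditions separately and then intersect. One (2 states) tracks the count of `a`s modulo 2; the other (5 states) tracks whether the input so far still matches the prefix `bac`. Each combined state is a pair, one component from each; accept when both components accept. Minimizing collapses redundant product states.
6 states suffice.
        a   b   c  
>  s0   s1  s2  s1 
   s1   s1  s1  s1 
   s2   s3  s1  s1 
   s3   s1  s1  s4 
 * s4   s5  s4  s4 
   s5   s4  s5  s5 
(> = start, * = accepting)

start=s0; accept=s4; s0-a->s1; s0-b->s2; s0-c->s1; s1-a->s1; s1-b->s1; s1-c->s1; s2-a->s3; s2-b->s1; s2-c->s1; s3-a->s1; s3-b->s1; s3-c->s4; s4-a->s5; s4-b->s4; s4-c->s4; s5-a->s4; s5-b->s5; s5-c->s5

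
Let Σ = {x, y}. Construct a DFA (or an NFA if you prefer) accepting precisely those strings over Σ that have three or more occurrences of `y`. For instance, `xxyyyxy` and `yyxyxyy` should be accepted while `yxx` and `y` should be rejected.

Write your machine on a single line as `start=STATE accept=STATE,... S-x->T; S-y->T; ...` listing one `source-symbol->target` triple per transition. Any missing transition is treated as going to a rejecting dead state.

Count `y`s, saturating at 4: states s0 through s3 mean 0 through 3 `y`s seen; s4 means more than 3. Each `y` increments (capped at s4); other symbols loop. Accept from {s3, s4}.
        x   y  
>  s0   s0  s1 
   s1   s1  s2 
   s2   s2  s3 
 * s3   s3  s4 
 * s4   s4  s4 
(> = start, * = accepting)

start=s0; accept=s3,s4; s0-x->s0; s0-y->s1; s1-x->s1; s1-y->s2; s2-x->s2; s2-y->s3; s3-x->s3; s3-y->s4; s4-x->s4; s4-y->s4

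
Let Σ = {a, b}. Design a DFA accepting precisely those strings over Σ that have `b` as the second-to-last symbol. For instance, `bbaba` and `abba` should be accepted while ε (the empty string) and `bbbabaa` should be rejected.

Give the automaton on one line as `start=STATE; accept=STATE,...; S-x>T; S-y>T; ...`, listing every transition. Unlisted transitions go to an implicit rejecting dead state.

Because acceptance depends on a position counted from the end, the machine has to buffer the most recent 2 symbols. Make each state the string of the last up-to-2 symbols read; on input `x` shift the window left and append `x`. Accept when the buffered window has length 2 and begins with `b`.
        a   b  
>  S0   S1  S2 
   S1   S3  S4 
   S2   S5  S6 
   S3   S3  S4 
   S4   S5  S6 
 * S5   S3  S4 
 * S6   S5  S6 
(> = start, * = accepting)

start=S0; accept=S5,S6; S0-a>S1; S0-b>S2; S1-a>S3; S1-b>S4; S2-a>S5; S2-b>S6; S3-a>S3; S3-b>S4; S4-a>S5; S4-b>S6; S5-a>S3; S5-b>S4; S6-a>S5; S6-b>S6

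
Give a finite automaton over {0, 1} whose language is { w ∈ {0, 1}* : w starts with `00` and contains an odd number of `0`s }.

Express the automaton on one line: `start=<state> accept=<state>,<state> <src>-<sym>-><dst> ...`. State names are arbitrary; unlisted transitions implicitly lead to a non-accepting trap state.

start=A accept=E A-0->B A-1->C B-0->D B-1->C C-0->C C-1->C D-0->E D-1->D E-0->D E-1->E

Handle the two conditions separately and then intersect. The first has 4 states tracking whether the input so far still matches the prefix `00`; the second has 2 states tracking the count of `0`s modulo 2. A product state is a pair (one from each), accepting exactly when both do. After merging equivalent states the machine shrinks.
       0  1 
>  A   B  C 
   B   D  C 
   C   C  C 
   D   E  D 
 * E   D  E 
(> = start, * = accepting)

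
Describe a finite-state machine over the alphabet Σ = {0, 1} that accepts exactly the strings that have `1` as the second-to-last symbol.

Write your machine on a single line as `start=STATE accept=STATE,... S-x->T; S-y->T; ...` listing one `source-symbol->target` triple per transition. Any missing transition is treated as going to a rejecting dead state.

start=s0; accept=s5,s6; s0-0->s1; s0-1->s2; s1-0->s3; s1-1->s4; s2-0->s5; s2-1->s6; s3-0->s3; s3-1->s4; s4-0->s5; s4-1->s6; s5-0->s3; s5-1->s4; s6-0->s5; s6-1->s6

A DFA must remember the last 2 symbols (since which symbol is second-to-last isn't known until the input ends). Use one state per possible window of the last ≤2 symbols; accept from those whose window starts with `1`.
With 7 states:
        0   1  
>  s0   s1  s2 
   s1   s3  s4 
   s2   s5  s6 
   s3   s3  s4 
   s4   s5  s6 
 * s5   s3  s4 
 * s6   s5  s6 
(> = start, * = accepting)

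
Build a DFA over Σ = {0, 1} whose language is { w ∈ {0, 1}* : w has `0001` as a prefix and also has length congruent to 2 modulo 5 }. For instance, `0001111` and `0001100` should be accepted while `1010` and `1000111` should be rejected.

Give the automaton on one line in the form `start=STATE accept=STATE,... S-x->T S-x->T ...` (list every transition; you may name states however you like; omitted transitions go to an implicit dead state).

start=S0 accept=S12 S0-0->S1 S0-1->S2 S1-0->S3 S1-1->S4 S2-0->S4 S2-1->S4 S3-0->S5 S3-1->S6 S4-0->S6 S4-1->S6 S5-0->S7 S5-1->S8 S6-0->S7 S6-1->S7 S7-0->S9 S7-1->S9 S8-0->S10 S8-1->S10 S9-0->S2 S9-1->S2 S10-0->S11 S10-1->S11 S11-0->S12 S11-1->S12 S12-0->S13 S12-1->S13 S13-0->S8 S13-1->S8

Build one automaton per condition and run them in lockstep. One (6 states) tracks whether the input so far still matches the prefix `0001`; the other (5 states) tracks the input length modulo 5. Each combined state is a pair, one component from each; accept when both components accept.
          0    1  
>  S0     S1   S2 
   S1     S3   S4 
   S2     S4   S4 
   S3     S5   S6 
   S4     S6   S6 
   S5     S7   S8 
   S6     S7   S7 
   S7     S9   S9 
   S8    S10  S10 
   S9     S2   S2 
   S10   S11  S11 
   S11   S12  S12 
 * S12   S13  S13 
   S13    S8   S8 
(> = start, * = accepting)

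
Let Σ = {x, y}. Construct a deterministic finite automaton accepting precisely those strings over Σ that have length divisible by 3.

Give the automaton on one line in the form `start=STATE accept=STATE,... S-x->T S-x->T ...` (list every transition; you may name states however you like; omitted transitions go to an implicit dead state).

Only the length mod 3 matters, so use a 3-cycle: from any state, every input symbol moves to the next state, wrapping s2 back to s0. Mark s0 accepting.
With 3 states:
        x   y  
>* s0   s1  s1 
   s1   s2  s2 
   s2   s0  s0 
(> = start, * = accepting)

start=s0 accept=s0 s0-x->s1 s0-y->s1 s1-x->s2 s1-y->s2 s2-x->s0 s2-y->s0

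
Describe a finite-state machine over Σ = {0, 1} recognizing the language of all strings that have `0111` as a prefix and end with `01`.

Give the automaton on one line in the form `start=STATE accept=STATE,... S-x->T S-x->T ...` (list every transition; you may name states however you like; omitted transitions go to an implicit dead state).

Build one automaton per condition and run them in lockstep. The first has 6 states tracking whether the input so far still matches the prefix `0111`; the second has 3 states tracking how much of the suffix `01` has currently been matched. A product state is a pair (one from each), accepting exactly when both do.
With 10 states:
        0   1  
>  q0   q1  q2 
   q1   q3  q4 
   q2   q3  q2 
   q3   q3  q5 
   q4   q3  q6 
   q5   q3  q2 
   q6   q3  q7 
   q7   q8  q7 
   q8   q8  q9 
 * q9   q8  q7 
(> = start, * = accepting)

start=q0 accept=q9 q0-0->q1 q0-1->q2 q1-0->q3 q1-1->q4 q2-0->q3 q2-1->q2 q3-0->q3 q3-1->q5 q4-0->q3 q4-1->q6 q5-0->q3 q5-1->q2 q6-0->q3 q6-1->q7 q7-0->q8 q7-1->q7 q8-0->q8 q8-1->q9 q9-0->q8 q9-1->q7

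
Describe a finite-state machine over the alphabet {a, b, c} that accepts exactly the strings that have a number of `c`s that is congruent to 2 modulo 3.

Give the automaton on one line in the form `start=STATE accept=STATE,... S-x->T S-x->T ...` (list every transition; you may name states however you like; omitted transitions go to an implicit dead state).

Keep the running count of `c`s modulo 3: each `c` advances along the cycle q0 → q1 → q2 → q0 while other symbols loop. Accept at q2.
3 states suffice.
        a   b   c  
>  q0   q0  q0  q1 
   q1   q1  q1  q2 
 * q2   q2  q2  q0 
(> = start, * = accepting)

start=q0 accept=q2 q0-a->q0 q0-b->q0 q0-c->q1 q1-a->q1 q1-b->q1 q1-c->q2 q2-a->q2 q2-b->q2 q2-c->q0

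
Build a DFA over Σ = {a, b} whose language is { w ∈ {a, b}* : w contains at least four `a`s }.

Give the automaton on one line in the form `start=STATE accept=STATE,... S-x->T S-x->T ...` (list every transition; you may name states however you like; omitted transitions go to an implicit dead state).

start=s0 accept=s4,s5 s0-a->s1 s0-b->s0 s1-a->s2 s1-b->s1 s2-a->s3 s2-b->s2 s3-a->s4 s3-b->s3 s4-a->s5 s4-b->s4 s5-a->s5 s5-b->s5

Count `a`s, saturating at 5: states s0 through s4 mean 0 through 4 `a`s seen; s5 means more than 4. Each `a` increments (capped at s5); other symbols loop. Accept from {s4, s5}.
        a   b  
>  s0   s1  s0 
   s1   s2  s1 
   s2   s3  s2 
   s3   s4  s3 
 * s4   s5  s4 
 * s5   s5  s5 
(> = start, * = accepting)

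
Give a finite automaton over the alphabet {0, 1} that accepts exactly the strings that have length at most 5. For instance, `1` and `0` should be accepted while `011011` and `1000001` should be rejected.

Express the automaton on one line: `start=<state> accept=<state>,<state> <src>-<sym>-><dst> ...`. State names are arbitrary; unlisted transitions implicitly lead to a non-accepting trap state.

start=A accept=A,B,C,D,E,F A-0->B A-1->B B-0->C B-1->C C-0->D C-1->D D-0->E D-1->E E-0->F E-1->F F-0->G F-1->G G-0->G G-1->G

Count input length up to 6: every symbol moves from A toward G, which means 'more than 5' and absorbs. Accept from {A, B, C, D, E, F}.
A 7-state machine:
       0  1 
>* A   B  B 
 * B   C  C 
 * C   D  D 
 * D   E  E 
 * E   F  F 
 * F   G  G 
   G   G  G 
(> = start, * = accepting)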